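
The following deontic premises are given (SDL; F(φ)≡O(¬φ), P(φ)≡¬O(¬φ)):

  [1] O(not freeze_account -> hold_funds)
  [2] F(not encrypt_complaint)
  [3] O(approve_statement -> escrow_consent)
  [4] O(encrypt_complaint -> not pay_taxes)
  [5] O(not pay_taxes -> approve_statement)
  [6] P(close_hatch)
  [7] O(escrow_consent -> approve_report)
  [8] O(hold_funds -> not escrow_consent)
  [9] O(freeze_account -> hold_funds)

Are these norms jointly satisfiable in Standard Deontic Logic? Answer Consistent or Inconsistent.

Inconsistent

Premises 1 and 9 are O(not freeze_account -> hold_funds) and O(freeze_account -> hold_funds); every ideal world satisfies not freeze_account or freeze_account, so in either case hold_funds holds — hence O(hold_funds).
With premise 8, O(hold_funds -> not escrow_consent), the K-axiom yields O(not escrow_consent).
Premise 3, O(approve_statement -> escrow_consent), contraposes to O(not escrow_consent -> not approve_statement); with O(not escrow_consent) we get O(not approve_statement).
Premise 5, O(not pay_taxes -> approve_statement), contraposes to O(not approve_statement -> pay_taxes); with O(not approve_statement) we get O(pay_taxes).
The contrapositive of premise 4 (O(encrypt_complaint -> not pay_taxes)) is O(pay_taxes -> not encrypt_complaint), and O(pay_taxes) is already established, so O(not encrypt_complaint).
Yet premise 2 is F(not encrypt_complaint), i.e. O(encrypt_complaint).
We now have both O(not encrypt_complaint) and O(encrypt_complaint) — encrypt_complaint is simultaneously obligatory and forbidden, violating the D-axiom.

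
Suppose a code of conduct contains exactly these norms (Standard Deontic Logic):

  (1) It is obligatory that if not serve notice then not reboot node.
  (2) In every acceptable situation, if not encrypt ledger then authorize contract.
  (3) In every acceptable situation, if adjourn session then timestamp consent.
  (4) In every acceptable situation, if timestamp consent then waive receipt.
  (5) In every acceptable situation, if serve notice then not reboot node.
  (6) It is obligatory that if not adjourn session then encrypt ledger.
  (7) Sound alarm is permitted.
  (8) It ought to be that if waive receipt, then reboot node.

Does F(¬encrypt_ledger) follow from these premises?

Premises 1 and 5 are O(¬serve_notice → ¬reboot_node) and O(serve_notice → ¬reboot_node); every ideal world satisfies ¬serve_notice or serve_notice, so in either case ¬reboot_node holds — hence O(¬reboot_node).
Premise 8, O(waive_receipt → reboot_node), contraposes to O(¬reboot_node → ¬waive_receipt); with O(¬reboot_node) we get O(¬waive_receipt).
The contrapositive of premise 4 (O(timestamp_consent → waive_receipt)) is O(¬waive_receipt → ¬timestamp_consent), and O(¬waive_receipt) is already established, so O(¬timestamp_consent).
The contrapositive of premise 3 (O(adjourn_session → timestamp_consent)) is O(¬timestamp_consent → ¬adjourn_session), and O(¬timestamp_consent) is already established, so O(¬adjourn_session).
With premise 6, O(¬adjourn_session → encrypt_ledger), the K-axiom yields O(encrypt_ledger).
Premises 2, 7 do not contribute to this derivation.
So O(encrypt_ledger) holds, i.e. F(¬encrypt_ledger). The claim follows.

Yes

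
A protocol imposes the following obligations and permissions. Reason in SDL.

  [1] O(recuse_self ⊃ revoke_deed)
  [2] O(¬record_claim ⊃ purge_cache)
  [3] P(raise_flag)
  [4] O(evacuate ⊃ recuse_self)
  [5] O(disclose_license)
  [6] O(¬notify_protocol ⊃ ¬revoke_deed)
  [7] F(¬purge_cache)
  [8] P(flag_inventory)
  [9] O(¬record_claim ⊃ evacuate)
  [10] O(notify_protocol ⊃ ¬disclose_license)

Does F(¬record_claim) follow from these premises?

Premise 5 gives O(disclose_license).
The contrapositive of premise 10 (O(notify_protocol ⊃ ¬disclose_license)) is O(disclose_license ⊃ ¬notify_protocol), and O(disclose_license) is already established, so O(¬notify_protocol).
Premise 6 is O(¬notify_protocol ⊃ ¬revoke_deed); since O(¬notify_protocol), deontic closure gives O(¬revoke_deed).
The contrapositive of premise 1 (O(recuse_self ⊃ revoke_deed)) is O(¬revoke_deed ⊃ ¬recuse_self), and O(¬revoke_deed) is already established, so O(¬recuse_self).
Premise 4, O(evacuate ⊃ recuse_self), contraposes to O(¬recuse_self ⊃ ¬evacuate); with O(¬recuse_self) we get O(¬evacuate).
Premise 9 is O(¬record_claim ⊃ evacuate); contrapositively O(¬evacuate ⊃ record_claim). Since O(¬evacuate) holds, K gives O(record_claim).
Premises 2, 3, 7, 8 do not contribute to this derivation.
So O(record_claim) holds, i.e. F(¬record_claim). The claim follows.

Yes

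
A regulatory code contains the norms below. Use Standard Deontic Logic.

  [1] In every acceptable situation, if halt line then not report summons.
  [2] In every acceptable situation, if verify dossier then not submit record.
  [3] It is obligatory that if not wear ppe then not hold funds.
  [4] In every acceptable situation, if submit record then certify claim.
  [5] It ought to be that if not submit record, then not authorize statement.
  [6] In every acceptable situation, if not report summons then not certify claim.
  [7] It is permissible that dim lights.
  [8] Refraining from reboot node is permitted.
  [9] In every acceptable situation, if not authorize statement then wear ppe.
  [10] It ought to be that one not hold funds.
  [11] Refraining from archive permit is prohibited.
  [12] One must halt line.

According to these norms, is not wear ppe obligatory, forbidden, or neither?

From premise 12 we have O(halt_line).
Applying K to premise 1 (O(halt_line → ¬report_summons)) and O(halt_line) yields O(¬report_summons).
From O(¬report_summons) and premise 6, O(¬report_summons → ¬certify_claim), we obtain O(¬certify_claim).
Premise 4, O(submit_record → certify_claim), contraposes to O(¬certify_claim → ¬submit_record); with O(¬certify_claim) we get O(¬submit_record).
Applying K to premise 5 (O(¬submit_record → ¬authorize_statement)) and O(¬submit_record) yields O(¬authorize_statement).
With premise 9, O(¬authorize_statement → wear_ppe), the K-axiom yields O(wear_ppe).
Premises 2, 3, 7, 8, 10, 11 do not contribute to this derivation.
Thus O(wear_ppe), which is F(¬wear_ppe): ¬wear_ppe is forbidden.

Forbidden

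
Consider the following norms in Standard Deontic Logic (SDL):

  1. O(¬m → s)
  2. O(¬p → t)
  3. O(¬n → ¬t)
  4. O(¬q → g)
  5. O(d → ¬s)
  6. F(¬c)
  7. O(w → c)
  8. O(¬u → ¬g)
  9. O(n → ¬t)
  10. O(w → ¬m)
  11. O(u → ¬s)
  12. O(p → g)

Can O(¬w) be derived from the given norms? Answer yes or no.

By case analysis on n: premise 9 gives O(n → ¬t) and premise 3 gives O(¬n → ¬t), so O(¬t) either way.
Premise 2 is O(¬p → t); contrapositively O(¬t → p). Since O(¬t) holds, K gives O(p).
From O(p) and premise 12, O(p → g), we obtain O(g).
Premise 8 is O(¬u → ¬g); contrapositively O(g → u). Since O(g) holds, K gives O(u).
From O(u) and premise 11, O(u → ¬s), we obtain O(¬s).
Premise 1 is O(¬m → s); contrapositively O(¬s → m). Since O(¬s) holds, K gives O(m).
Premise 10 is O(w → ¬m); contrapositively O(m → ¬w). Since O(m) holds, K gives O(¬w).
Premises 4, 5, 6, 7 do not contribute to this derivation.
So O(¬w) follows.

Yes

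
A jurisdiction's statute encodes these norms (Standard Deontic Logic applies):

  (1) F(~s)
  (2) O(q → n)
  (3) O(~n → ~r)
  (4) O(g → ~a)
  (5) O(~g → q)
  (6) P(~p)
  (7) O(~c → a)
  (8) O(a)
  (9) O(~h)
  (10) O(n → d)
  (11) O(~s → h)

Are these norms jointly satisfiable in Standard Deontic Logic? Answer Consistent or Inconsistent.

Premise 11 is O(~s → h), but O(~s) is not derivable from the premises, so it does not yield O(h).
So O(h) is not derivable, and the apparent clash with O(~h) does not arise.
A world satisfying every obligation exists (e.g. a=true, c=false, d=true, g=false, h=false, n=true, p=false, q=true, r=false, s=true); no atom is both obligatory and forbidden, so the set is consistent.

Consistent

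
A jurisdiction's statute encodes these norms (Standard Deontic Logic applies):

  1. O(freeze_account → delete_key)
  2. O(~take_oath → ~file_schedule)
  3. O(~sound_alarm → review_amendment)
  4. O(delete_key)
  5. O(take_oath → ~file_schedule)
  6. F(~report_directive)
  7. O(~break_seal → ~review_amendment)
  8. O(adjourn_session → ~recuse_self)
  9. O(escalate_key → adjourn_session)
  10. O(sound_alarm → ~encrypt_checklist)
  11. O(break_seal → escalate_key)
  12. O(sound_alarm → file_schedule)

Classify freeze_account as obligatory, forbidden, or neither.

Neither

Premise 1 is O(freeze_account → delete_key); even if O(delete_key) held, inferring O(freeze_account) would be affirming the consequent — invalid.
No premise or chain of K-axiom applications forces O(freeze_account), and none forces O(~freeze_account). So freeze_account is neither obligatory nor forbidden under these norms.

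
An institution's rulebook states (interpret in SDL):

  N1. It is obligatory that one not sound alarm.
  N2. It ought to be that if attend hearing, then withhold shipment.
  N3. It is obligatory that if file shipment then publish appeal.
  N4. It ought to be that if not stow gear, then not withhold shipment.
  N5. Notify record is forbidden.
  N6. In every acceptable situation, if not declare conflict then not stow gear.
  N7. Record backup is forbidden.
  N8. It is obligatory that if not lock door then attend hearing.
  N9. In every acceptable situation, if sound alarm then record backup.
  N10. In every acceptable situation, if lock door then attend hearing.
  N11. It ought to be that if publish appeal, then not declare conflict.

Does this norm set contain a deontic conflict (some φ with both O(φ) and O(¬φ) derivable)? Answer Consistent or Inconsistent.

Consistent

Premise 9 is O(sound_alarm → record_backup), but O(sound_alarm) is not derivable from the premises, so it does not yield O(record_backup).
So O(record_backup) is not derivable, and the apparent clash with O(¬record_backup) does not arise.
A world satisfying every obligation exists (e.g. attend_hearing=true, declare_conflict=true, file_shipment=false, lock_door=false, notify_record=false, publish_appeal=false, record_backup=false, sound_alarm=false, stow_gear=true, withhold_shipment=true); no atom is both obligatory and forbidden, so the set is consistent.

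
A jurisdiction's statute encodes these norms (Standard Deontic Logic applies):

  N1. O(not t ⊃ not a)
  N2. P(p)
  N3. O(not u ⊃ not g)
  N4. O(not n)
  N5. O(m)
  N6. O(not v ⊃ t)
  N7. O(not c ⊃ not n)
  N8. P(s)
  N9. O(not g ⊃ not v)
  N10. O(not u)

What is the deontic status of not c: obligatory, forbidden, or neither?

Neither

Premise 7 is O(not c ⊃ not n); even if O(not n) held, inferring O(not c) would be affirming the consequent — invalid.
No premise or chain of K-axiom applications forces O(not c), and none forces O(c). So not c is neither obligatory nor forbidden under these norms.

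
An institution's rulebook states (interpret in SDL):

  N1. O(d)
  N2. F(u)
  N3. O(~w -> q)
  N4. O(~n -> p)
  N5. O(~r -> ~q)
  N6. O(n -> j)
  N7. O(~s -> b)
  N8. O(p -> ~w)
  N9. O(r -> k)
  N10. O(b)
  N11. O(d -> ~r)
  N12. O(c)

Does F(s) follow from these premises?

Premise 7 is O(~s -> b); even if O(b) held, inferring O(~s) would be affirming the consequent — invalid.
No other premise forces O(~s). An ideal world satisfying every premise can still have s true, so F(s) is not derivable.

No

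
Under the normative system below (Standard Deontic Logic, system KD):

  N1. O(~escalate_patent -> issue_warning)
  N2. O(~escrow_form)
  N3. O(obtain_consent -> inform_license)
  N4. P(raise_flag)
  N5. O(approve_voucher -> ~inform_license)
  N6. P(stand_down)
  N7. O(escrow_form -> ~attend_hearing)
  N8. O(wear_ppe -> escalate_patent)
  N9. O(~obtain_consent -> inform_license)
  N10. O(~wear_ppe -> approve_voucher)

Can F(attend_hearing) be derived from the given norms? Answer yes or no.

Premise 7 is O(escrow_form -> ~attend_hearing), but O(escrow_form) is not derivable from the premises, so it does not yield O(~attend_hearing).
No other premise forces O(~attend_hearing). An ideal world satisfying every premise can still have attend_hearing true, so F(attend_hearing) is not derivable.

No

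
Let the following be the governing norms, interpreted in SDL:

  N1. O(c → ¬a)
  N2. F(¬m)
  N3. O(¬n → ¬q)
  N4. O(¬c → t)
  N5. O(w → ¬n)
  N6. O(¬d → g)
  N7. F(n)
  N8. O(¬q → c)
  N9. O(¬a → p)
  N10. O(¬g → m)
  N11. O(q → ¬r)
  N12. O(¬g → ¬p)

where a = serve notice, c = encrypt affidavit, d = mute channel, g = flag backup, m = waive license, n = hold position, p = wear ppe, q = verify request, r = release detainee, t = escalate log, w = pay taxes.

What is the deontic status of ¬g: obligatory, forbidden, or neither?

Premise 7 is F(n), i.e. O(¬n).
Applying K to premise 3 (O(¬n → ¬q)) and O(¬n) yields O(¬q).
Premise 8 is O(¬q → c); since O(¬q), deontic closure gives O(c).
Premise 1 is O(c → ¬a); since O(c), deontic closure gives O(¬a).
Premise 9 is O(¬a → p); since O(¬a), deontic closure gives O(p).
Premise 12 is O(¬g → ¬p); contrapositively O(p → g). Since O(p) holds, K gives O(g).
Premises 2, 4, 5, 6, 10, 11 do not contribute to this derivation.
Thus O(g), which is F(¬g): ¬g is forbidden.

Forbidden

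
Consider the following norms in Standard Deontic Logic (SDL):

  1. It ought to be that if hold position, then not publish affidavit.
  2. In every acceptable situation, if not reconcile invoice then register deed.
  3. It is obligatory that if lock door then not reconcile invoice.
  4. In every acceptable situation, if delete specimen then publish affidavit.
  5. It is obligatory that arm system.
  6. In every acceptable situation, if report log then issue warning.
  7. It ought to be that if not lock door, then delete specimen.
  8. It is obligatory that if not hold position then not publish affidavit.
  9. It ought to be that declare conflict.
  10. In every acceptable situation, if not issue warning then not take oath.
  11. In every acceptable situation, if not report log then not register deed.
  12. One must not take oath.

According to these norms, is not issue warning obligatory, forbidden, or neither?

Premises 8 and 1 cover both cases: O(¬hold_position → ¬publish_affidavit) and O(hold_position → ¬publish_affidavit). Since ¬hold_position ∨ hold_position is a tautology, O(¬publish_affidavit) follows.
Premise 4 is O(delete_specimen → publish_affidavit); contrapositively O(¬publish_affidavit → ¬delete_specimen). Since O(¬publish_affidavit) holds, K gives O(¬delete_specimen).
Premise 7 is O(¬lock_door → delete_specimen); contrapositively O(¬delete_specimen → lock_door). Since O(¬delete_specimen) holds, K gives O(lock_door).
Premise 3 is O(lock_door → ¬reconcile_invoice); since O(lock_door), deontic closure gives O(¬reconcile_invoice).
With premise 2, O(¬reconcile_invoice → register_deed), the K-axiom yields O(register_deed).
Premise 11, O(¬report_log → ¬register_deed), contraposes to O(register_deed → report_log); with O(register_deed) we get O(report_log).
Applying K to premise 6 (O(report_log → issue_warning)) and O(report_log) yields O(issue_warning).
Premises 5, 9, 10, 12 do not contribute to this derivation.
Thus O(issue_warning), which is F(¬issue_warning): ¬issue_warning is forbidden.

Forbidden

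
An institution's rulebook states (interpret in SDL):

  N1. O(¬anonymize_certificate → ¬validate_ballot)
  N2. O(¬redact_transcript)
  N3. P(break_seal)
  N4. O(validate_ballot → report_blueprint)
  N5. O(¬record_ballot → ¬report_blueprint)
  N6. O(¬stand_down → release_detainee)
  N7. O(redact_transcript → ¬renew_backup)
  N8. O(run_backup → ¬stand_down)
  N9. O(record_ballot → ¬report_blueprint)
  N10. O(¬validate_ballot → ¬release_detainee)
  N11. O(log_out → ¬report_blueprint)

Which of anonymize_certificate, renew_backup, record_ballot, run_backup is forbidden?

run_backup

By case analysis on ¬record_ballot: premise 5 gives O(¬record_ballot → ¬report_blueprint) and premise 9 gives O(record_ballot → ¬report_blueprint), so O(¬report_blueprint) either way.
Premise 4, O(validate_ballot → report_blueprint), contraposes to O(¬report_blueprint → ¬validate_ballot); with O(¬report_blueprint) we get O(¬validate_ballot).
Applying K to premise 10 (O(¬validate_ballot → ¬release_detainee)) and O(¬validate_ballot) yields O(¬release_detainee).
Premise 6, O(¬stand_down → release_detainee), contraposes to O(¬release_detainee → stand_down); with O(¬release_detainee) we get O(stand_down).
The contrapositive of premise 8 (O(run_backup → ¬stand_down)) is O(stand_down → ¬run_backup), and O(stand_down) is already established, so O(¬run_backup).
So O(¬run_backup) holds, i.e. run_backup is forbidden. None of the other listed options is forbidden under the premises.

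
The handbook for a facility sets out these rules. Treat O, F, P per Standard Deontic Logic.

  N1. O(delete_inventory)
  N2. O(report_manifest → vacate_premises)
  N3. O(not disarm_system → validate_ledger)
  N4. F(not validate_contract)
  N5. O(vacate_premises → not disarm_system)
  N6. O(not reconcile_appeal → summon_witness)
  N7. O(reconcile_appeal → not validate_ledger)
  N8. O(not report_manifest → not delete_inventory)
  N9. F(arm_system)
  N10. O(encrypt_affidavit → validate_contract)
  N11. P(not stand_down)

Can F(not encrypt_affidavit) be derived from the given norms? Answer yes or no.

Premise 10 is O(encrypt_affidavit → validate_contract); even if O(validate_contract) held, inferring O(encrypt_affidavit) would be affirming the consequent — invalid.
No other premise forces O(encrypt_affidavit). An ideal world satisfying every premise can still have not encrypt_affidavit true, so F(not encrypt_affidavit) is not derivable.

No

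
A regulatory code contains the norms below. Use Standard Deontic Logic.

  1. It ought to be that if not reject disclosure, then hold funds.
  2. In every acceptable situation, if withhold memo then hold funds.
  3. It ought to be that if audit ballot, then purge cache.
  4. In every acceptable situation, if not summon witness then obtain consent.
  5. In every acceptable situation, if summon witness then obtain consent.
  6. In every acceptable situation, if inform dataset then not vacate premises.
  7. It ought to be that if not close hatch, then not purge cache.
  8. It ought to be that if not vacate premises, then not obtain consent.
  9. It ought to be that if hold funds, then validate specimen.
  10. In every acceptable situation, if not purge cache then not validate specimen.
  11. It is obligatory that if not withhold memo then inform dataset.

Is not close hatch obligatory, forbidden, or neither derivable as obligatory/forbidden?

By case analysis on summon_witness: premise 5 gives O(summon_witness → obtain_consent) and premise 4 gives O(¬summon_witness → obtain_consent), so O(obtain_consent) either way.
The contrapositive of premise 8 (O(¬vacate_premises → ¬obtain_consent)) is O(obtain_consent → vacate_premises), and O(obtain_consent) is already established, so O(vacate_premises).
The contrapositive of premise 6 (O(inform_dataset → ¬vacate_premises)) is O(vacate_premises → ¬inform_dataset), and O(vacate_premises) is already established, so O(¬inform_dataset).
Premise 11 is O(¬withhold_memo → inform_dataset); contrapositively O(¬inform_dataset → withhold_memo). Since O(¬inform_dataset) holds, K gives O(withhold_memo).
With premise 2, O(withhold_memo → hold_funds), the K-axiom yields O(hold_funds).
From O(hold_funds) and premise 9, O(hold_funds → validate_specimen), we obtain O(validate_specimen).
Premise 10, O(¬purge_cache → ¬validate_specimen), contraposes to O(validate_specimen → purge_cache); with O(validate_specimen) we get O(purge_cache).
The contrapositive of premise 7 (O(¬close_hatch → ¬purge_cache)) is O(purge_cache → close_hatch), and O(purge_cache) is already established, so O(close_hatch).
Premises 1, 3 do not contribute to this derivation.
Thus O(close_hatch), which is F(¬close_hatch): ¬close_hatch is forbidden.

Forbidden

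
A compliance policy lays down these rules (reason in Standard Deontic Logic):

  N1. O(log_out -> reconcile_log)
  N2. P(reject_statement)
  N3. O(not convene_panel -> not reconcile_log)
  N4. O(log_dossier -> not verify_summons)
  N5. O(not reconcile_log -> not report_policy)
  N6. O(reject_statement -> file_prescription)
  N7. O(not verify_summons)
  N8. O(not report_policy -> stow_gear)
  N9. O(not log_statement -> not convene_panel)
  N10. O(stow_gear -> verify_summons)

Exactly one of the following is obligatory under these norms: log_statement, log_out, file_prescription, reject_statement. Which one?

Premise 7 gives O(not verify_summons).
Premise 10 is O(stow_gear -> verify_summons); contrapositively O(not verify_summons -> not stow_gear). Since O(not verify_summons) holds, K gives O(not stow_gear).
The contrapositive of premise 8 (O(not report_policy -> stow_gear)) is O(not stow_gear -> report_policy), and O(not stow_gear) is already established, so O(report_policy).
The contrapositive of premise 5 (O(not reconcile_log -> not report_policy)) is O(report_policy -> reconcile_log), and O(report_policy) is already established, so O(reconcile_log).
Premise 3 is O(not convene_panel -> not reconcile_log); contrapositively O(reconcile_log -> convene_panel). Since O(reconcile_log) holds, K gives O(convene_panel).
Premise 9, O(not log_statement -> not convene_panel), contraposes to O(convene_panel -> log_statement); with O(convene_panel) we get O(log_statement).
So O(log_statement) holds — log_statement is obligatory. None of the other listed options is made obligatory by any chain of premises.

log_statement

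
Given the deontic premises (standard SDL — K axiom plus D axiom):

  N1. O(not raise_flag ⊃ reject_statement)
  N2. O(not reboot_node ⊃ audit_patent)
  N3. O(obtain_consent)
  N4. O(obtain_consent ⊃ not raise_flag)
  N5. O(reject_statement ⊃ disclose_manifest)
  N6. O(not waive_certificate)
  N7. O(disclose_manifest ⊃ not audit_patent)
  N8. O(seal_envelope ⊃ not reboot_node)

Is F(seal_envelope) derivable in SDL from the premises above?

From premise 3 we have O(obtain_consent).
With premise 4, O(obtain_consent ⊃ not raise_flag), the K-axiom yields O(not raise_flag).
Premise 1 is O(not raise_flag ⊃ reject_statement); since O(not raise_flag), deontic closure gives O(reject_statement).
With premise 5, O(reject_statement ⊃ disclose_manifest), the K-axiom yields O(disclose_manifest).
Premise 7 is O(disclose_manifest ⊃ not audit_patent); since O(disclose_manifest), deontic closure gives O(not audit_patent).
Premise 2 is O(not reboot_node ⊃ audit_patent); contrapositively O(not audit_patent ⊃ reboot_node). Since O(not audit_patent) holds, K gives O(reboot_node).
Premise 8 is O(seal_envelope ⊃ not reboot_node); contrapositively O(reboot_node ⊃ not seal_envelope). Since O(reboot_node) holds, K gives O(not seal_envelope).
Premise 6 does not contribute to this derivation.
So O(not seal_envelope) holds, i.e. F(seal_envelope). The claim follows.

Yes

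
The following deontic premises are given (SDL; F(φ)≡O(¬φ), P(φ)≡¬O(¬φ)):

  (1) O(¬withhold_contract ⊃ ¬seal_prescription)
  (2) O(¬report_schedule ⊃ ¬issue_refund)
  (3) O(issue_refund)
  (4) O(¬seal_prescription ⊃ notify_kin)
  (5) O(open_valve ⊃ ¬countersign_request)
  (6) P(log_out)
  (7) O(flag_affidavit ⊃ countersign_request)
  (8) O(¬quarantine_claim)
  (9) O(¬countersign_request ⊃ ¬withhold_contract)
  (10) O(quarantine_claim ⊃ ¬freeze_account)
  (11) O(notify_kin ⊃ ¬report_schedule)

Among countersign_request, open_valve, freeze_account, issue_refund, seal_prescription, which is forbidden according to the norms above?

open_valve

From premise 3 we have O(issue_refund).
Premise 2, O(¬report_schedule ⊃ ¬issue_refund), contraposes to O(issue_refund ⊃ report_schedule); with O(issue_refund) we get O(report_schedule).
The contrapositive of premise 11 (O(notify_kin ⊃ ¬report_schedule)) is O(report_schedule ⊃ ¬notify_kin), and O(report_schedule) is already established, so O(¬notify_kin).
Premise 4 is O(¬seal_prescription ⊃ notify_kin); contrapositively O(¬notify_kin ⊃ seal_prescription). Since O(¬notify_kin) holds, K gives O(seal_prescription).
Premise 1, O(¬withhold_contract ⊃ ¬seal_prescription), contraposes to O(seal_prescription ⊃ withhold_contract); with O(seal_prescription) we get O(withhold_contract).
The contrapositive of premise 9 (O(¬countersign_request ⊃ ¬withhold_contract)) is O(withhold_contract ⊃ countersign_request), and O(withhold_contract) is already established, so O(countersign_request).
Premise 5, O(open_valve ⊃ ¬countersign_request), contraposes to O(countersign_request ⊃ ¬open_valve); with O(countersign_request) we get O(¬open_valve).
So O(¬open_valve) holds, i.e. open_valve is forbidden. None of the other listed options is forbidden under the premises.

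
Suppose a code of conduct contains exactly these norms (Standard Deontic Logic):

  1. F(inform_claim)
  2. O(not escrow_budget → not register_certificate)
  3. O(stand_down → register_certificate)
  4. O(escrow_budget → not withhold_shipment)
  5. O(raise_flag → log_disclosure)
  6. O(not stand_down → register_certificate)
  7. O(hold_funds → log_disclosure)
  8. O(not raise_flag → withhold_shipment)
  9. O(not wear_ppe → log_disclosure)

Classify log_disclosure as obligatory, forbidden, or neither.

By case analysis on not stand_down: premise 6 gives O(not stand_down → register_certificate) and premise 3 gives O(stand_down → register_certificate), so O(register_certificate) either way.
The contrapositive of premise 2 (O(not escrow_budget → not register_certificate)) is O(register_certificate → escrow_budget), and O(register_certificate) is already established, so O(escrow_budget).
Applying K to premise 4 (O(escrow_budget → not withhold_shipment)) and O(escrow_budget) yields O(not withhold_shipment).
Premise 8 is O(not raise_flag → withhold_shipment); contrapositively O(not withhold_shipment → raise_flag). Since O(not withhold_shipment) holds, K gives O(raise_flag).
With premise 5, O(raise_flag → log_disclosure), the K-axiom yields O(log_disclosure).
Premises 1, 7, 9 do not contribute to this derivation.
Hence log_disclosure is obligatory.

Obligatory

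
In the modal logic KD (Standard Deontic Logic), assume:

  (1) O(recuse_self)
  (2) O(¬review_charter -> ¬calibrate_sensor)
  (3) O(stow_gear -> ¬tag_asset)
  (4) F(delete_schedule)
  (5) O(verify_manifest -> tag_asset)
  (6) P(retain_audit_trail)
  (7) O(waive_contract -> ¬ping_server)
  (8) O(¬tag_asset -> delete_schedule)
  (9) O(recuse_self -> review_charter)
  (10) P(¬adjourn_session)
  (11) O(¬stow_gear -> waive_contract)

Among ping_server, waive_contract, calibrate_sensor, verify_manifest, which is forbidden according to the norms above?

F(delete_schedule) at premise 4 means O(¬delete_schedule).
Premise 8, O(¬tag_asset -> delete_schedule), contraposes to O(¬delete_schedule -> tag_asset); with O(¬delete_schedule) we get O(tag_asset).
Premise 3, O(stow_gear -> ¬tag_asset), contraposes to O(tag_asset -> ¬stow_gear); with O(tag_asset) we get O(¬stow_gear).
With premise 11, O(¬stow_gear -> waive_contract), the K-axiom yields O(waive_contract).
Premise 7 is O(waive_contract -> ¬ping_server); since O(waive_contract), deontic closure gives O(¬ping_server).
So O(¬ping_server) holds, i.e. ping_server is forbidden. None of the other listed options is forbidden under the premises.

ping_server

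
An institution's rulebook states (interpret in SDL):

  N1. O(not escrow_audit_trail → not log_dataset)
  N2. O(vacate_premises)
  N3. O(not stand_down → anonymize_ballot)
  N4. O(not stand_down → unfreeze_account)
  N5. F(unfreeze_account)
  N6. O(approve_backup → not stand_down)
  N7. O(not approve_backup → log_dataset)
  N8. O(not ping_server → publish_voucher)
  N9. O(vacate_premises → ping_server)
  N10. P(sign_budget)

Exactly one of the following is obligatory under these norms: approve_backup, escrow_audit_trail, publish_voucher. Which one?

escrow_audit_trail

Premise 5, F(unfreeze_account), is equivalent to O(not unfreeze_account).
The contrapositive of premise 4 (O(not stand_down → unfreeze_account)) is O(not unfreeze_account → stand_down), and O(not unfreeze_account) is already established, so O(stand_down).
Premise 6, O(approve_backup → not stand_down), contraposes to O(stand_down → not approve_backup); with O(stand_down) we get O(not approve_backup).
Premise 7 is O(not approve_backup → log_dataset); since O(not approve_backup), deontic closure gives O(log_dataset).
Premise 1, O(not escrow_audit_trail → not log_dataset), contraposes to O(log_dataset → escrow_audit_trail); with O(log_dataset) we get O(escrow_audit_trail).
So O(escrow_audit_trail) holds — escrow_audit_trail is obligatory. None of the other listed options is made obligatory by any chain of premises.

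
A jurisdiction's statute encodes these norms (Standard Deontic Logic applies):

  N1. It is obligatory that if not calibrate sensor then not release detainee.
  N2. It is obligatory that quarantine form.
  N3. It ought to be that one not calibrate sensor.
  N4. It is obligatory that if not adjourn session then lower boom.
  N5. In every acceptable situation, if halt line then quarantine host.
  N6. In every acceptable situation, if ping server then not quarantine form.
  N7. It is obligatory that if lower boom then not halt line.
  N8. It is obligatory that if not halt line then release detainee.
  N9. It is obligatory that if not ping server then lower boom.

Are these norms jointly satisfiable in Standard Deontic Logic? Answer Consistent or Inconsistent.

Inconsistent

Premise 2 states O(quarantine_form) outright.
The contrapositive of premise 6 (O(ping_server → ¬quarantine_form)) is O(quarantine_form → ¬ping_server), and O(quarantine_form) is already established, so O(¬ping_server).
From O(¬ping_server) and premise 9, O(¬ping_server → lower_boom), we obtain O(lower_boom).
With premise 7, O(lower_boom → ¬halt_line), the K-axiom yields O(¬halt_line).
With premise 8, O(¬halt_line → release_detainee), the K-axiom yields O(release_detainee).
The contrapositive of premise 1 (O(¬calibrate_sensor → ¬release_detainee)) is O(release_detainee → calibrate_sensor), and O(release_detainee) is already established, so O(calibrate_sensor).
But premise 3 directly asserts O(¬calibrate_sensor).
We now have both O(calibrate_sensor) and O(¬calibrate_sensor) — calibrate_sensor is simultaneously obligatory and forbidden, violating the D-axiom.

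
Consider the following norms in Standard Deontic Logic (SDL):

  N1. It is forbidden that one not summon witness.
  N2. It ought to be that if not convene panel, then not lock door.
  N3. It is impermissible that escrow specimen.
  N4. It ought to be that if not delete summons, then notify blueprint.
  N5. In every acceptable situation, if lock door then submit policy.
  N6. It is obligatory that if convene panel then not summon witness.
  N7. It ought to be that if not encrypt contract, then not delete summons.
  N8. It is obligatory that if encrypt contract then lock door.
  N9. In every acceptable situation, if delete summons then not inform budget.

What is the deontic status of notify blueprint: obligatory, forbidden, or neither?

Premise 1 is F(¬summon_witness), i.e. O(summon_witness).
Premise 6, O(convene_panel → ¬summon_witness), contraposes to O(summon_witness → ¬convene_panel); with O(summon_witness) we get O(¬convene_panel).
With premise 2, O(¬convene_panel → ¬lock_door), the K-axiom yields O(¬lock_door).
The contrapositive of premise 8 (O(encrypt_contract → lock_door)) is O(¬lock_door → ¬encrypt_contract), and O(¬lock_door) is already established, so O(¬encrypt_contract).
Applying K to premise 7 (O(¬encrypt_contract → ¬delete_summons)) and O(¬encrypt_contract) yields O(¬delete_summons).
Premise 4 is O(¬delete_summons → notify_blueprint); since O(¬delete_summons), deontic closure gives O(notify_blueprint).
Premises 3, 5, 9 do not contribute to this derivation.
Hence notify_blueprint is obligatory.

Obligatory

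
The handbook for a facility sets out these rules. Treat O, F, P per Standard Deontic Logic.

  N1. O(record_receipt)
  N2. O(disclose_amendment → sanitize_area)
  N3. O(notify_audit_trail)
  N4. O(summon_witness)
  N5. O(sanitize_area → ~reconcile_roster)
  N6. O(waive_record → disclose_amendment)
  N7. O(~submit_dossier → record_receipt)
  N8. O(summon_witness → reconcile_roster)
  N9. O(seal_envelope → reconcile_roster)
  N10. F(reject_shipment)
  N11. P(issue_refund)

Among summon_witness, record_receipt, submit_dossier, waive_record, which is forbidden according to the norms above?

waive_record

Premise 4 states O(summon_witness) outright.
From O(summon_witness) and premise 8, O(summon_witness → reconcile_roster), we obtain O(reconcile_roster).
The contrapositive of premise 5 (O(sanitize_area → ~reconcile_roster)) is O(reconcile_roster → ~sanitize_area), and O(reconcile_roster) is already established, so O(~sanitize_area).
Premise 2, O(disclose_amendment → sanitize_area), contraposes to O(~sanitize_area → ~disclose_amendment); with O(~sanitize_area) we get O(~disclose_amendment).
Premise 6 is O(waive_record → disclose_amendment); contrapositively O(~disclose_amendment → ~waive_record). Since O(~disclose_amendment) holds, K gives O(~waive_record).
So O(~waive_record) holds, i.e. waive_record is forbidden. None of the other listed options is forbidden under the premises.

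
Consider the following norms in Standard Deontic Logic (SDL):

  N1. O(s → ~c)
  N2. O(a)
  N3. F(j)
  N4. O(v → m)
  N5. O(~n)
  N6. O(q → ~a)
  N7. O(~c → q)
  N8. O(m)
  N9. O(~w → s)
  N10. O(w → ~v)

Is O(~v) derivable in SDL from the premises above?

Premise 2 states O(a) outright.
Premise 6, O(q → ~a), contraposes to O(a → ~q); with O(a) we get O(~q).
Premise 7, O(~c → q), contraposes to O(~q → c); with O(~q) we get O(c).
Premise 1, O(s → ~c), contraposes to O(c → ~s); with O(c) we get O(~s).
The contrapositive of premise 9 (O(~w → s)) is O(~s → w), and O(~s) is already established, so O(w).
With premise 10, O(w → ~v), the K-axiom yields O(~v).
Premises 3, 4, 5, 8 do not contribute to this derivation.
So O(~v) follows.

Yes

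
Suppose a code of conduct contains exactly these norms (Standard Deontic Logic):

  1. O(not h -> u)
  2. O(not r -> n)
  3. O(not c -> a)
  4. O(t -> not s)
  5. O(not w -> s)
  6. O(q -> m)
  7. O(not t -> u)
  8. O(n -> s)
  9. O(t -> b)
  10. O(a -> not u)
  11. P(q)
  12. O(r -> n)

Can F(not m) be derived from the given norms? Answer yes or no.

Premise 6 is O(q -> m), but O(q) is not derivable from the premises (the permission P(q) asserts only not O(not q), not O(q)), so it does not yield O(m).
No other premise forces O(m). An ideal world satisfying every premise can still have not m true, so F(not m) is not derivable.

No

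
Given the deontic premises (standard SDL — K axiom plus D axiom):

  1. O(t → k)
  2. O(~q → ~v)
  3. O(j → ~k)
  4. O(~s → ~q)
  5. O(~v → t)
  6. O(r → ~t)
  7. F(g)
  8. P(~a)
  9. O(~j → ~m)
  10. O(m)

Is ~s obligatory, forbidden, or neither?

Forbidden

Premise 10 gives O(m).
Premise 9 is O(~j → ~m); contrapositively O(m → j). Since O(m) holds, K gives O(j).
From O(j) and premise 3, O(j → ~k), we obtain O(~k).
The contrapositive of premise 1 (O(t → k)) is O(~k → ~t), and O(~k) is already established, so O(~t).
Premise 5 is O(~v → t); contrapositively O(~t → v). Since O(~t) holds, K gives O(v).
The contrapositive of premise 2 (O(~q → ~v)) is O(v → q), and O(v) is already established, so O(q).
The contrapositive of premise 4 (O(~s → ~q)) is O(q → s), and O(q) is already established, so O(s).
Premises 6, 7, 8 do not contribute to this derivation.
Thus O(s), which is F(~s): ~s is forbidden.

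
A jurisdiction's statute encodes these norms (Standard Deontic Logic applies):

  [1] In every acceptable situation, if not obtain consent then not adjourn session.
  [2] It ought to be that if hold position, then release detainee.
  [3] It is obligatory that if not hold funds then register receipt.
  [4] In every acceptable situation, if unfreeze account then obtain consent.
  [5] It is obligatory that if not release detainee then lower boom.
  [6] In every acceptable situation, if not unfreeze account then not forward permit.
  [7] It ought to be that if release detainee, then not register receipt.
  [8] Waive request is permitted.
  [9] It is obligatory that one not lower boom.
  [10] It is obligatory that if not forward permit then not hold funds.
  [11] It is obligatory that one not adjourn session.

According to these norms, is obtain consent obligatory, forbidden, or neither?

Premise 9 states O(¬lower_boom) outright.
Premise 5, O(¬release_detainee → lower_boom), contraposes to O(¬lower_boom → release_detainee); with O(¬lower_boom) we get O(release_detainee).
From O(release_detainee) and premise 7, O(release_detainee → ¬register_receipt), we obtain O(¬register_receipt).
The contrapositive of premise 3 (O(¬hold_funds → register_receipt)) is O(¬register_receipt → hold_funds), and O(¬register_receipt) is already established, so O(hold_funds).
Premise 10, O(¬forward_permit → ¬hold_funds), contraposes to O(hold_funds → forward_permit); with O(hold_funds) we get O(forward_permit).
Premise 6, O(¬unfreeze_account → ¬forward_permit), contraposes to O(forward_permit → unfreeze_account); with O(forward_permit) we get O(unfreeze_account).
Premise 4 is O(unfreeze_account → obtain_consent); since O(unfreeze_account), deontic closure gives O(obtain_consent).
Premises 1, 2, 8, 11 do not contribute to this derivation.
Hence obtain_consent is obligatory.

Obligatory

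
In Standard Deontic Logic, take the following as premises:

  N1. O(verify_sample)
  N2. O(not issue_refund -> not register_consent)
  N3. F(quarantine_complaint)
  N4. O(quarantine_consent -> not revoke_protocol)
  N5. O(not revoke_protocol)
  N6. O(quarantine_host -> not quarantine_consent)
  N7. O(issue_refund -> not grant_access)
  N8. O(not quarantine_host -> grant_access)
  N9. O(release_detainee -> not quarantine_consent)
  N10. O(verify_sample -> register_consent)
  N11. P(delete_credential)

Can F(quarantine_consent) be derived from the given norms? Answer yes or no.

From premise 1 we have O(verify_sample).
Applying K to premise 10 (O(verify_sample -> register_consent)) and O(verify_sample) yields O(register_consent).
The contrapositive of premise 2 (O(not issue_refund -> not register_consent)) is O(register_consent -> issue_refund), and O(register_consent) is already established, so O(issue_refund).
Premise 7 is O(issue_refund -> not grant_access); since O(issue_refund), deontic closure gives O(not grant_access).
The contrapositive of premise 8 (O(not quarantine_host -> grant_access)) is O(not grant_access -> quarantine_host), and O(not grant_access) is already established, so O(quarantine_host).
From O(quarantine_host) and premise 6, O(quarantine_host -> not quarantine_consent), we obtain O(not quarantine_consent).
Premises 3, 4, 5, 9, 11 do not contribute to this derivation.
So O(not quarantine_consent) holds, i.e. F(quarantine_consent). The claim follows.

Yes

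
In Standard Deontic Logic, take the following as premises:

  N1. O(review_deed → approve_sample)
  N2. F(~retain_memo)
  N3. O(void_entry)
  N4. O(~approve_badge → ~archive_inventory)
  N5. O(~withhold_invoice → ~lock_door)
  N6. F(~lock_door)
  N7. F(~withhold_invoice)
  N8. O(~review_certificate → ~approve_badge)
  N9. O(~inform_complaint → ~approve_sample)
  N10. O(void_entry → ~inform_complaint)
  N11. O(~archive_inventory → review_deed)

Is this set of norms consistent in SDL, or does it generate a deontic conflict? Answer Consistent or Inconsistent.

Premise 5 is O(~withhold_invoice → ~lock_door), but O(~withhold_invoice) is not derivable from the premises, so it does not yield O(~lock_door).
So O(~lock_door) is not derivable, and the apparent clash with O(lock_door) does not arise.
A world satisfying every obligation exists (e.g. approve_badge=true, approve_sample=false, archive_inventory=true, inform_complaint=false, lock_door=true, retain_memo=true, review_certificate=true, review_deed=false, void_entry=true, withhold_invoice=true); no atom is both obligatory and forbidden, so the set is consistent.

Consistent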